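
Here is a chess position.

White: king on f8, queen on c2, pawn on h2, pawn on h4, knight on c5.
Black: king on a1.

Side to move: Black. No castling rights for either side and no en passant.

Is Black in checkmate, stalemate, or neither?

Black to move; black king on a1.
In check: no.
King squares — b1: attacked by Qc2; a2: attacked by Qc2; b2: attacked by Qc2.
Legal moves for Black: none.
Not in check and no legal moves → stalemate.

stalemate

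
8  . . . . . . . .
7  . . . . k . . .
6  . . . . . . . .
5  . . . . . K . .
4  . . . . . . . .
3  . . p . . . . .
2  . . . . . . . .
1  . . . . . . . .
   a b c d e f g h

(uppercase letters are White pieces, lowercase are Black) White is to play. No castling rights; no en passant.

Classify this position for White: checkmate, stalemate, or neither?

White to move; white king on f5.
In check: no.
Legal moves for White: Kg6, Kg5, Ke5, Kg4, Kf4, Ke4.
White has 6 legal moves and is not in check → neither.

neither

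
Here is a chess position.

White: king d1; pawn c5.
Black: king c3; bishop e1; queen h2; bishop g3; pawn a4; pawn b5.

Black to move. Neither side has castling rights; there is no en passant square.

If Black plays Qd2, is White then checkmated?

After Qd2: white king on d1; in check: yes, from the black queen on d2.
King squares — c1: attacked by Qd2; e1: attacked by Qd2; c2: attacked by Qd2; d2: attacked by Be1; e2: attacked by Qd2.
White has no legal moves → checkmate.

yes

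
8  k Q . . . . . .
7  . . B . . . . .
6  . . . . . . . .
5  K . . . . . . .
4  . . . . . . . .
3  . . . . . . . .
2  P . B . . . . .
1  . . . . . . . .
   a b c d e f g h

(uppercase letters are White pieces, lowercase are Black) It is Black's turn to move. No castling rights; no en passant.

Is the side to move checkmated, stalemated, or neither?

Black to move; black king on a8.
In check: yes, from the white queen on b8.
King squares — a7: attacked by Qb8; b7: attacked by Qb8; b8: attacked by Bc7.
Legal moves for Black: none.
In check with no legal moves → checkmate.

checkmate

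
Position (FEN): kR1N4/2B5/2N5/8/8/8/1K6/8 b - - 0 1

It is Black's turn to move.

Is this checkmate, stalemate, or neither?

checkmate

Black to move; black king on a8.
In check: yes, from the white rook on b8.
King squares — a7: attacked by Nc6; b7: attacked by Rb8; b8: attacked by Nc6.
Legal moves for Black: none.
In check with no legal moves → checkmate.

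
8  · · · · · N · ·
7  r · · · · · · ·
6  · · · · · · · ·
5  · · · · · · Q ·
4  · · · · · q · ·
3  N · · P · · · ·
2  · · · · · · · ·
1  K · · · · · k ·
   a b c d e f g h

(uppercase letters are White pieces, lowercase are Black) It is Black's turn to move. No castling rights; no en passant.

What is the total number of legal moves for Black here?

Black to move; king on g1.
In check: yes, from the white queen on g5.
Legal moves: Kh2, Kf2, Kh1, Kf1, Qxg5, Qg4, Qg3.
Count: 7.

7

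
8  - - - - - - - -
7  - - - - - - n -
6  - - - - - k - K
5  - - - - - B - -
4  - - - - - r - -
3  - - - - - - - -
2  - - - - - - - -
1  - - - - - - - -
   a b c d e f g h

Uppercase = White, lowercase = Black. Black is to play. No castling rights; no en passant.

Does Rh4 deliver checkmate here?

After Rh4: white king on h6; in check: yes, from the black rook on h4.
King squares — g5: attacked by Kf6; h5: attacked by Rh4; g6: attacked by Kf6; g7: attacked by Kf6; h7: attacked by Rh4.
White has no legal moves → checkmate.

yes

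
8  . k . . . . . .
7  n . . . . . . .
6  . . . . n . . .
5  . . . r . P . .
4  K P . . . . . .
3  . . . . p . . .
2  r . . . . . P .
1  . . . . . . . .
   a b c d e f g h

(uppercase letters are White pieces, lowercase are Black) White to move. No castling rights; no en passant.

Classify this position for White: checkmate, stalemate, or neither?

neither

White to move; white king on a4.
In check: yes, from the black rook on a2.
Legal moves for White: Kb3.
White is in check but has 1 legal move → neither.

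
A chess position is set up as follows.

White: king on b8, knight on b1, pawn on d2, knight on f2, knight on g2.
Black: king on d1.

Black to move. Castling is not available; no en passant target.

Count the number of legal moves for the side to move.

3

Black to move; king on d1.
In check: yes, from the white knight on f2.
Legal moves: Ke2, Kc2, Kc1.
Count: 3.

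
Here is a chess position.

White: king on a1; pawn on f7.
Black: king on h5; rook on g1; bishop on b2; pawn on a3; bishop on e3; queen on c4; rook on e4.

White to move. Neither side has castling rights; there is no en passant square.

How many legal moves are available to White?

0

White to move; king on a1.
In check: yes, from the black rook on g1 and the black bishop on b2.
Legal moves: none.
Count: 0.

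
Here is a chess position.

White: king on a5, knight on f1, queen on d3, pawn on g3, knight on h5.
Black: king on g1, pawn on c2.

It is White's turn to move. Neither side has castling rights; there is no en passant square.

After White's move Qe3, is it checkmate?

After Qe3: black king on g1; in check: yes, from the white queen on e3.
Black has 3 legal replies: Kg2, Kh1, Kxf1.
In check but a legal move exists → not checkmate.

no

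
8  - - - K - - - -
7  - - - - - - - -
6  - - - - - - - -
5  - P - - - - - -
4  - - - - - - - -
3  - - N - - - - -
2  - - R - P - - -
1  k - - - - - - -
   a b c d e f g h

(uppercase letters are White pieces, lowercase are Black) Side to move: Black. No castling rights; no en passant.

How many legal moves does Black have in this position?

Black to move; king on a1.
In check: no.
Legal moves: none.
Count: 0.

0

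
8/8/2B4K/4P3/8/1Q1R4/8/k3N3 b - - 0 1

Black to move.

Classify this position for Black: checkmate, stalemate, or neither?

Black to move; black king on a1.
In check: no.
King squares — b1: attacked by Qb3; a2: attacked by Qb3; b2: attacked by Qb3.
Legal moves for Black: none.
Not in check and no legal moves → stalemate.

stalemate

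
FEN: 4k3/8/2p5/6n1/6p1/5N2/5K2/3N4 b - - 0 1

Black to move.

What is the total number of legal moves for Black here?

Black to move; king on e8.
In check: no.
Legal moves: Kf8, Kd8, Kf7, Ke7, Kd7, Nh7, Nf7, Ne6, Ne4+, Nh3+, Nxf3, gxf3, c5, g3+.
Count: 14.

14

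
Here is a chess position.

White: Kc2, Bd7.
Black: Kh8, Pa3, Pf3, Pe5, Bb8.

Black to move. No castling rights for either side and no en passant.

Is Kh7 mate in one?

no

After Kh7: white king on c2; in check: no.
White is not in check, so this cannot be checkmate.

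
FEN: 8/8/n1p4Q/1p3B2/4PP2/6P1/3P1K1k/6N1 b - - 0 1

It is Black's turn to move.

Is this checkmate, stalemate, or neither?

Black to move; black king on h2.
In check: yes, from the white queen on h6.
King squares — g1: attacked by Kf2; h1: attacked by Qh6; g2: attacked by Kf2; g3: attacked by Kf2; h3: attacked by Ng1.
Legal moves for Black: none.
In check with no legal moves → checkmate.

checkmate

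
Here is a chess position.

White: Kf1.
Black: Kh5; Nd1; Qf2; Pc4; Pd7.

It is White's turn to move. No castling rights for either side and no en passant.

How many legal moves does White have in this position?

0

White to move; king on f1.
In check: yes, from the black queen on f2.
Legal moves: none.
Count: 0.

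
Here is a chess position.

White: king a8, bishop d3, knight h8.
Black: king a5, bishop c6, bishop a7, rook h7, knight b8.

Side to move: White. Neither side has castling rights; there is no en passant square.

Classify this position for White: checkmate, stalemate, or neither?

checkmate

White to move; white king on a8.
In check: yes, from the black bishop on c6.
King squares — a7: attacked by Rh7; b7: attacked by Bc6; b8: attacked by Ba7.
Legal moves for White: none.
In check with no legal moves → checkmate.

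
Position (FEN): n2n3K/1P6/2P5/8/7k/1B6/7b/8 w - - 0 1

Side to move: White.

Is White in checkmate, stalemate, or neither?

White to move; white king on h8.
In check: no.
Legal moves for White include: Kg8, Kh7, Kg7, Bg8, Bf7, Be6, Bd5, Bc4, Ba4, Bc2, Ba2, Bd1, bxa8=Q, bxa8=R, bxa8=B, bxa8=N, b8=Q, b8=R, ... (list truncated; more exist).
White has legal moves and is not in check → neither.

neither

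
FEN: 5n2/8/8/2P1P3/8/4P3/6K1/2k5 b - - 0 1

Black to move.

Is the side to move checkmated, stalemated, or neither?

neither

Black to move; black king on c1.
In check: no.
Legal moves for Black: Nh7, Nd7, Ng6, Ne6, Kd2, Kc2, Kb2, Kd1, Kb1.
Black has 9 legal moves and is not in check → neither.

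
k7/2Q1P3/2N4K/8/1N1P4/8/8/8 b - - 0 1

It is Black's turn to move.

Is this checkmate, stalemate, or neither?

Black to move; black king on a8.
In check: no.
King squares — a7: attacked by Nc6; b7: attacked by Qc7; b8: attacked by Nc6.
Legal moves for Black: none.
Not in check and no legal moves → stalemate.

stalemate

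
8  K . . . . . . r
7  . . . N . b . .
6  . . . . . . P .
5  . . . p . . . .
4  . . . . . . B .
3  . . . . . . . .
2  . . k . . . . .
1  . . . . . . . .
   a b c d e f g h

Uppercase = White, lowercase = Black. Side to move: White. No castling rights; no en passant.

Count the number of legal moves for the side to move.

4

White to move; king on a8.
In check: yes, from the black rook on h8.
Legal moves: Kb7, Ka7, Nf8, Nb8.
Count: 4.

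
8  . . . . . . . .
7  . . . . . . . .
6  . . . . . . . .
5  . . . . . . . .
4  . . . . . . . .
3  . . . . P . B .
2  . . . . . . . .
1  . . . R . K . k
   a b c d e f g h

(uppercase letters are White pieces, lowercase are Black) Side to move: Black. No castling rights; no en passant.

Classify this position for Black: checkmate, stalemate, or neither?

Black to move; black king on h1.
In check: no.
King squares — g1: attacked by Kf1; g2: attacked by Kf1; h2: attacked by Bg3.
Legal moves for Black: none.
Not in check and no legal moves → stalemate.

stalemate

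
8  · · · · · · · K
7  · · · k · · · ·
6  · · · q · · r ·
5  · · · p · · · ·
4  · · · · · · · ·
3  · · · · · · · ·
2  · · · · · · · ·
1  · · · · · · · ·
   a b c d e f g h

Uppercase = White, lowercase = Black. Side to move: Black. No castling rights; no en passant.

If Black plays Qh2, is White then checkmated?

After Qh2: white king on h8; in check: yes, from the black queen on h2.
King squares — g7: attacked by Rg6; h7: attacked by Qh2; g8: attacked by Rg6.
White has no legal moves → checkmate.

yes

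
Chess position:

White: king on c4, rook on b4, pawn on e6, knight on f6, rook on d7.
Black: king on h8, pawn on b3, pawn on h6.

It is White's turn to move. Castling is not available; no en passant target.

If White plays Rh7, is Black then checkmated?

After Rh7: black king on h8; in check: yes, from the white rook on h7.
King squares — g7: attacked by Rh7; h7: attacked by Nf6; g8: attacked by Nf6.
Black has no legal moves → checkmate.

yes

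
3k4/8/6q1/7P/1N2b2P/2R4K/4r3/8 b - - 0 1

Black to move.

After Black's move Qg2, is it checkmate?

yes

After Qg2: white king on h3; in check: yes, from the black queen on g2.
King squares — g2: attacked by Re2; h2: attacked by Qg2; g3: attacked by Qg2; g4: attacked by Qg2; h4: own pawn.
White has no legal moves → checkmate.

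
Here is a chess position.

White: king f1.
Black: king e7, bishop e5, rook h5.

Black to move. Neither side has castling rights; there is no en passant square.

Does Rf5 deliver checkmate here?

After Rf5: white king on f1; in check: yes, from the black rook on f5.
White has 4 legal replies: Kg2, Ke2, Kg1, Ke1.
In check but a legal move exists → not checkmate.

no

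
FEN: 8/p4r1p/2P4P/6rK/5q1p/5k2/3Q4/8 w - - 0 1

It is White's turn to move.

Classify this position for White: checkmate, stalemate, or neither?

White to move; white king on h5.
In check: yes, from the black rook on g5.
King squares — g4: attacked by Kf3; h4: attacked by Qf4; g5: attacked by Qf4; g6: attacked by Rg5; h6: own pawn.
Legal moves for White: none.
In check with no legal moves → checkmate.

checkmate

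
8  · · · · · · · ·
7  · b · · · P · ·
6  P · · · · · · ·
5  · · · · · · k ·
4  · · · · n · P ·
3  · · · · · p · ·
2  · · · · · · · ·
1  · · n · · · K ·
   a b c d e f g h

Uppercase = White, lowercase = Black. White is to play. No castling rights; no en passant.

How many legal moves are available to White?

White to move; king on g1.
In check: no.
Legal moves: Kh2, Kh1, Kf1, axb7, f8=Q, f8=R, f8=B, f8=N, a7.
Count: 9.

9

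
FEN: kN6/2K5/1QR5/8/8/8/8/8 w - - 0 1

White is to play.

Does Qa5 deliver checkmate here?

yes

After Qa5: black king on a8; in check: yes, from the white queen on a5.
King squares — a7: attacked by Qa5; b7: attacked by Kc7; b8: attacked by Kc7.
Black has no legal moves → checkmate.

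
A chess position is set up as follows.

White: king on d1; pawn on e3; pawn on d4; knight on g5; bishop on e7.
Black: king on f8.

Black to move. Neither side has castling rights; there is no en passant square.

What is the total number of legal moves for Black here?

4

Black to move; king on f8.
In check: yes, from the white bishop on e7.
Legal moves: Kg8, Ke8, Kg7, Kxe7.
Count: 4.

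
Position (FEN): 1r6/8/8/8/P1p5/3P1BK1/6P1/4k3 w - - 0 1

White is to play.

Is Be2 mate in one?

After Be2: black king on e1; in check: no.
Black is not in check, so this cannot be checkmate.

no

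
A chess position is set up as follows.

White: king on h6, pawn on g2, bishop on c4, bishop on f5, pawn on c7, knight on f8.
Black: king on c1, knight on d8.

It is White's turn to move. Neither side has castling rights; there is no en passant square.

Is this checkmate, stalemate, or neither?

neither

White to move; white king on h6.
In check: no.
Legal moves for White include: Nh7, Nd7, Ng6, Ne6, Kh7, Kg7, Kg6, Kh5, Kg5, Bc8, Bh7, Bd7, Bg6, Bfe6, Bg4, Be4, Bh3, Bfd3, ... (list truncated; more exist).
White has legal moves and is not in check → neither.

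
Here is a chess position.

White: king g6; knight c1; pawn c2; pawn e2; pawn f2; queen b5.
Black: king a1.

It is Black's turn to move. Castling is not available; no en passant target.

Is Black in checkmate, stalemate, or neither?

Black to move; black king on a1.
In check: no.
King squares — b1: attacked by Qb5; a2: attacked by Nc1; b2: attacked by Qb5.
Legal moves for Black: none.
Not in check and no legal moves → stalemate.

stalemate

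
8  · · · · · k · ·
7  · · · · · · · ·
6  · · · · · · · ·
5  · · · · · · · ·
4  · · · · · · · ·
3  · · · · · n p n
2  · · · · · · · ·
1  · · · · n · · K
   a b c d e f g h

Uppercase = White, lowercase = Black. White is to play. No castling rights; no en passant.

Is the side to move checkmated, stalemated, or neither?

stalemate

White to move; white king on h1.
In check: no.
King squares — g1: attacked by Nf3; g2: attacked by Ne1; h2: attacked by Nf3.
Legal moves for White: none.
Not in check and no legal moves → stalemate.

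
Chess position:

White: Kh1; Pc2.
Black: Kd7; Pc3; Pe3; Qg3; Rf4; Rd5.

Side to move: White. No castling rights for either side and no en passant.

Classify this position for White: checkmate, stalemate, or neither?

stalemate

White to move; white king on h1.
In check: no.
King squares — g1: attacked by Qg3; g2: attacked by Qg3; h2: attacked by Qg3.
Legal moves for White: none.
Not in check and no legal moves → stalemate.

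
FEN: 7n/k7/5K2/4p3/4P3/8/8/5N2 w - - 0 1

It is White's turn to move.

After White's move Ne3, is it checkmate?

no

After Ne3: black king on a7; in check: no.
Black is not in check, so this cannot be checkmate.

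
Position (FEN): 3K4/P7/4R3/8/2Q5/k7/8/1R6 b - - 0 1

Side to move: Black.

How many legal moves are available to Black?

Black to move; king on a3.
In check: no.
Legal moves: none.
Count: 0.

0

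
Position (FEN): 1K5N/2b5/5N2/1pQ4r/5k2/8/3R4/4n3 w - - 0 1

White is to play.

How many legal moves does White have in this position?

White to move; king on b8.
In check: yes, from the black bishop on c7.
Legal moves: Kc8, Ka8, Kxc7, Kb7, Ka7, Qxc7+.
Count: 6.

6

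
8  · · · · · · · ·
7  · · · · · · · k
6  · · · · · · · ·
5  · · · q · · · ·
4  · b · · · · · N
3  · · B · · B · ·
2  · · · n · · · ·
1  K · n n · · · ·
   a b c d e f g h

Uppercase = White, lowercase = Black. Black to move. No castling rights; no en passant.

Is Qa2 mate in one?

yes

After Qa2: white king on a1; in check: yes, from the black queen on a2.
King squares — b1: attacked by Qa2; a2: attacked by Nc1; b2: attacked by Nd1.
White has no legal moves → checkmate.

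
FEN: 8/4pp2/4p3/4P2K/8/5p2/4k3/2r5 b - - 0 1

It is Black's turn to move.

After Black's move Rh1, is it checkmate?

no

After Rh1: white king on h5; in check: yes, from the black rook on h1.
White has 2 legal replies: Kg5, Kg4.
In check but a legal move exists → not checkmate.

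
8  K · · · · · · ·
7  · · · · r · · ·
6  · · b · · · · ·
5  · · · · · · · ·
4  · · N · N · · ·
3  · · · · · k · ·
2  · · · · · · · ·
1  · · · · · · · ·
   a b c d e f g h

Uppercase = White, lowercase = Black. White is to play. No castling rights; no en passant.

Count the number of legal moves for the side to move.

1

White to move; king on a8.
In check: yes, from the black bishop on c6.
Legal moves: Kb8.
Count: 1.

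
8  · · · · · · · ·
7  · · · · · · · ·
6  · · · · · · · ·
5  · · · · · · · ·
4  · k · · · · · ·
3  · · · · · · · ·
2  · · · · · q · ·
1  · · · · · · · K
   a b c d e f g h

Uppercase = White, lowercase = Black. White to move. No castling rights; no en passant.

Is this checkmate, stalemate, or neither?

stalemate

White to move; white king on h1.
In check: no.
King squares — g1: attacked by Qf2; g2: attacked by Qf2; h2: attacked by Qf2.
Legal moves for White: none.
Not in check and no legal moves → stalemate.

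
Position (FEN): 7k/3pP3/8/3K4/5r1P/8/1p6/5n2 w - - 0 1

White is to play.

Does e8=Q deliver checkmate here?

After e8=Q: black king on h8; in check: yes, from the white queen on e8.
Black has 3 legal replies: Kh7, Kg7, Rf8.
In check but a legal move exists → not checkmate.

no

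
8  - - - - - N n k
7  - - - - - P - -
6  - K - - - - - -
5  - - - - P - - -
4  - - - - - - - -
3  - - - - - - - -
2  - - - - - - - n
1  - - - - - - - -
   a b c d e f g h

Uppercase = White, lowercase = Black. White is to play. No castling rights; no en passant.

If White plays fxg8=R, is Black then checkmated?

After fxg8=R: black king on h8; in check: yes, from the white rook on g8.
Black has 1 legal reply: Kxg8.
In check but a legal move exists → not checkmate.

no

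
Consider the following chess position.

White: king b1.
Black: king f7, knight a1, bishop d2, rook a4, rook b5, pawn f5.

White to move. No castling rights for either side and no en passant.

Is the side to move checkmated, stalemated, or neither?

White to move; white king on b1.
In check: yes, from the black rook on b5.
King squares — a1: attacked by Ra4; c1: attacked by Bd2; a2: attacked by Ra4; b2: attacked by Rb5; c2: attacked by Na1.
Legal moves for White: none.
In check with no legal moves → checkmate.

checkmate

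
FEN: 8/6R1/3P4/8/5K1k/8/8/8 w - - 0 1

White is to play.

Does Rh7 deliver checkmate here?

yes

After Rh7: black king on h4; in check: yes, from the white rook on h7.
King squares — g3: attacked by Kf4; h3: attacked by Rh7; g4: attacked by Kf4; g5: attacked by Kf4; h5: attacked by Rh7.
Black has no legal moves → checkmate.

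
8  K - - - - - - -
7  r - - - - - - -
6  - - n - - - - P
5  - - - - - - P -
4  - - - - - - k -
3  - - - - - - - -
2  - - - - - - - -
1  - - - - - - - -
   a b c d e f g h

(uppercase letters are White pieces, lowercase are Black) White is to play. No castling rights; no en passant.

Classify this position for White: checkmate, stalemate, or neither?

checkmate

White to move; white king on a8.
In check: yes, from the black rook on a7.
King squares — a7: attacked by Nc6; b7: attacked by Ra7; b8: attacked by Nc6.
Legal moves for White: none.
In check with no legal moves → checkmate.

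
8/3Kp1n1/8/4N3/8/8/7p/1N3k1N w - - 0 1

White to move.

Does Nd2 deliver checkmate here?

no

After Nd2: black king on f1; in check: yes, from the white knight on d2.
Black has 4 legal replies: Kg2, Ke2, Kg1, Ke1.
In check but a legal move exists → not checkmate.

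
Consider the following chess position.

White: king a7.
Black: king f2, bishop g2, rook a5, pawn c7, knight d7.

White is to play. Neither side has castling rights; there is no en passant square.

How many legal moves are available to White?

White to move; king on a7.
In check: yes, from the black rook on a5.
Legal moves: none.
Count: 0.

0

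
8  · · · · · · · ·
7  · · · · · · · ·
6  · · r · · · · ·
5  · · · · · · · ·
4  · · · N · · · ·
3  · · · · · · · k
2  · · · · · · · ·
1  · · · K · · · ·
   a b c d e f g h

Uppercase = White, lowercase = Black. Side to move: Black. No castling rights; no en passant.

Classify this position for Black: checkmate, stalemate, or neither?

neither

Black to move; black king on h3.
In check: no.
Legal moves for Black include: Rc8, Rc7, Rh6, Rg6, Rf6, Re6, Rd6, Rb6, Ra6, Rc5, Rc4, Rc3, Rc2, Rc1+, Kh4, Kg4, Kg3, Kh2, ... (list truncated; more exist).
Black has legal moves and is not in check → neither.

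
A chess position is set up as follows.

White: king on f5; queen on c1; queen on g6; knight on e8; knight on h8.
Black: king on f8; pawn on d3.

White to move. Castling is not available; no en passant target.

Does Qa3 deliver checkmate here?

yes

After Qa3: black king on f8; in check: yes, from the white queen on a3.
King squares — e7: attacked by Qa3; f7: attacked by Qg6; g7: attacked by Qg6; e8: attacked by Qg6; g8: attacked by Qg6.
Black has no legal moves → checkmate.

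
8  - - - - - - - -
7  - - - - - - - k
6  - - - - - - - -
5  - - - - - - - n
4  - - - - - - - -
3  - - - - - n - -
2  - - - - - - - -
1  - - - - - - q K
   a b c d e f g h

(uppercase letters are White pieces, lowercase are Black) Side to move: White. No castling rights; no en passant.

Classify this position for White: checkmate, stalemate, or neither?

checkmate

White to move; white king on h1.
In check: yes, from the black queen on g1.
King squares — g1: attacked by Nf3; g2: attacked by Qg1; h2: attacked by Qg1.
Legal moves for White: none.
In check with no legal moves → checkmate.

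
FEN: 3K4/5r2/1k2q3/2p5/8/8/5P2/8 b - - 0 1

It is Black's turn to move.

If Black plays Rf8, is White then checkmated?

After Rf8: white king on d8; in check: yes, from the black rook on f8.
King squares — c7: attacked by Kb6; d7: attacked by Qe6; e7: attacked by Qe6; c8: attacked by Qe6; e8: attacked by Qe6.
White has no legal moves → checkmate.

yes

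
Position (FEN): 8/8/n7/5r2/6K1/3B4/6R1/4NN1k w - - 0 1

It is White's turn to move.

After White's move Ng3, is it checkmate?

After Ng3: black king on h1; in check: yes, from the white knight on g3.
King squares — g1: attacked by Rg2; g2: attacked by Ne1; h2: attacked by Rg2.
Black has no legal moves → checkmate.

yes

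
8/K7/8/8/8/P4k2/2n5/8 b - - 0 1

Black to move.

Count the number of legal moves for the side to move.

14

Black to move; king on f3.
In check: no.
Legal moves: Kg4, Kf4, Ke4, Kg3, Ke3, Kg2, Kf2, Ke2, Nd4, Nb4, Ne3, Nxa3, Ne1, Na1.
Count: 14.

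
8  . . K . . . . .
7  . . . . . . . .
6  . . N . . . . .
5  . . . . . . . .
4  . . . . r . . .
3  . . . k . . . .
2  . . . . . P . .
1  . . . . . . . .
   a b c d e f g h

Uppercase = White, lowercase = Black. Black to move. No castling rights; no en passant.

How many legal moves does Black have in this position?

19

Black to move; king on d3.
In check: no.
Legal moves: Re8+, Re7, Re6, Re5, Rh4, Rg4, Rf4, Rd4, Rc4, Rb4, Ra4, Re3, Re2, Re1, Kc4, Kc3, Ke2, Kd2, Kc2.
Count: 19.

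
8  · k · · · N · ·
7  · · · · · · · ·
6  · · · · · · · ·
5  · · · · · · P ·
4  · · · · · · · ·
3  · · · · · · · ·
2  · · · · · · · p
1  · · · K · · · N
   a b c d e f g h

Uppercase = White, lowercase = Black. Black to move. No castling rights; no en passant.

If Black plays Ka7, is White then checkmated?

no

After Ka7: white king on d1; in check: no.
White is not in check, so this cannot be checkmate.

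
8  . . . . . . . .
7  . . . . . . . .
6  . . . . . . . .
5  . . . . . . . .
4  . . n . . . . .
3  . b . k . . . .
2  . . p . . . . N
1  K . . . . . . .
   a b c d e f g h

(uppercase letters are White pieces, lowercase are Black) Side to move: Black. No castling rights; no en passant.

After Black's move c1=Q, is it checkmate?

yes

After c1=Q: white king on a1; in check: yes, from the black queen on c1.
King squares — b1: attacked by Qc1; a2: attacked by Bb3; b2: attacked by Qc1.
White has no legal moves → checkmate.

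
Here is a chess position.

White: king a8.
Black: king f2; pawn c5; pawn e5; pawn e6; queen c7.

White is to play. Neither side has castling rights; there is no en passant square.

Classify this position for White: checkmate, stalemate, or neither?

stalemate

White to move; white king on a8.
In check: no.
King squares — a7: attacked by Qc7; b7: attacked by Qc7; b8: attacked by Qc7.
Legal moves for White: none.
Not in check and no legal moves → stalemate.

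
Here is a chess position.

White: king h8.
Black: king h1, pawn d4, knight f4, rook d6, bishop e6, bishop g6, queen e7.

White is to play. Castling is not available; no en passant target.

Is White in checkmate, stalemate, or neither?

stalemate

White to move; white king on h8.
In check: no.
King squares — g7: attacked by Qe7; h7: attacked by Bg6; g8: attacked by Be6.
Legal moves for White: none.
Not in check and no legal moves → stalemate.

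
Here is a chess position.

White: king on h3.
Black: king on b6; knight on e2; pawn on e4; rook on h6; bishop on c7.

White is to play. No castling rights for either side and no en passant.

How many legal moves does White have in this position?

2

White to move; king on h3.
In check: yes, from the black rook on h6.
Legal moves: Kg4, Kg2.
Count: 2.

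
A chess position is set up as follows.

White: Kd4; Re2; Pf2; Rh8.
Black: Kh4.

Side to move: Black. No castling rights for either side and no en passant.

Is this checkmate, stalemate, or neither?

Black to move; black king on h4.
In check: yes, from the white rook on h8.
Legal moves for Black: Kg5, Kg4.
Black is in check but has 2 legal moves → neither.

neither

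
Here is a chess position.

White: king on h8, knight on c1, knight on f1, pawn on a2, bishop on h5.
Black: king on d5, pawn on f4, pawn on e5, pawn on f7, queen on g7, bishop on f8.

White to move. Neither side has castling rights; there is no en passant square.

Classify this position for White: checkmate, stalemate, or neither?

checkmate

White to move; white king on h8.
In check: yes, from the black queen on g7.
King squares — g7: attacked by Bf8; h7: attacked by Qg7; g8: attacked by Qg7.
Legal moves for White: none.
In check with no legal moves → checkmate.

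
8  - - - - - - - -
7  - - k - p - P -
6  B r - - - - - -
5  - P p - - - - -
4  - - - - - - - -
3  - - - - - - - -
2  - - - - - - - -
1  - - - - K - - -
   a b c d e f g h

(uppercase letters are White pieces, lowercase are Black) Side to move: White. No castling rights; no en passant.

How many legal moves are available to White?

White to move; king on e1.
In check: no.
Legal moves: Bc8, Bb7, Kf2, Ke2, Kd2, Kf1, Kd1, g8=Q, g8=R, g8=B, g8=N.
Count: 11.

11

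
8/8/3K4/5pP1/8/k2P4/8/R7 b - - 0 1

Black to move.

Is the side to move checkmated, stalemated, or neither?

neither

Black to move; black king on a3.
In check: yes, from the white rook on a1.
King squares — a2: attacked by Ra1; b2: available; b3: available; a4: attacked by Ra1; b4: available.
Legal moves for Black: Kb4, Kb3, Kb2.
Black is in check but has 3 legal moves → neither.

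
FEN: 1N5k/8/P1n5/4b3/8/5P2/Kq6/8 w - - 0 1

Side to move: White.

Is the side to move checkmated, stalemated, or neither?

checkmate

White to move; white king on a2.
In check: yes, from the black queen on b2.
King squares — a1: attacked by Qb2; b1: attacked by Qb2; b2: attacked by Be5; a3: attacked by Qb2; b3: attacked by Qb2.
Legal moves for White: none.
In check with no legal moves → checkmate.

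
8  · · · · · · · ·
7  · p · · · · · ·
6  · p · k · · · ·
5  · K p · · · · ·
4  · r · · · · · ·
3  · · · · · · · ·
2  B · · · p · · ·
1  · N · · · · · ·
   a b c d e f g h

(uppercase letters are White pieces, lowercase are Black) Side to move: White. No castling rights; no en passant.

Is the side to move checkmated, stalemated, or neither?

checkmate

White to move; white king on b5.
In check: yes, from the black rook on b4.
King squares — a4: attacked by Rb4; b4: attacked by Pc5; c4: attacked by Rb4; a5: attacked by Pb6; c5: attacked by Pb6; a6: attacked by Pb7; b6: attacked by Rb4; c6: attacked by Kd6.
Legal moves for White: none.
In check with no legal moves → checkmate.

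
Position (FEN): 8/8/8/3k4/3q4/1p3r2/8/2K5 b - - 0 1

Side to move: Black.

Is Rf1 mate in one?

yes

After Rf1: white king on c1; in check: yes, from the black rook on f1.
King squares — b1: attacked by Rf1; d1: attacked by Rf1; b2: attacked by Qd4; c2: attacked by Pb3; d2: attacked by Qd4.
White has no legal moves → checkmate.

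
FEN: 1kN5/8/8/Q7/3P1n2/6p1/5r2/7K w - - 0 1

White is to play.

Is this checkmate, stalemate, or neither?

neither

White to move; white king on h1.
In check: no.
Legal moves for White include: Ne7, Na7, Nd6, Nb6, Qd8, Qa8+, Qc7+, Qa7+, Qb6+, Qa6, Qh5, Qg5, Qf5, Qe5+, Qd5, Qc5, Qb5+, Qb4+, ... (list truncated; more exist).
White has legal moves and is not in check → neither.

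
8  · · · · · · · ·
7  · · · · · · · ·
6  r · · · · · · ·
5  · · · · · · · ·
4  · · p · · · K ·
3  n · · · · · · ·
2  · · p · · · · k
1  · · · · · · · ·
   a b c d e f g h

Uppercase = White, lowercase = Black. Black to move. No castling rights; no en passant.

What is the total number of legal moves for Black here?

Black to move; king on h2.
In check: no.
Legal moves: Ra8, Ra7, Rh6, Rg6+, Rf6, Re6, Rd6, Rc6, Rb6, Ra5, Ra4, Nb5, Nb1, Kg2, Kh1, Kg1, c3, c1=Q, c1=R, c1=B, c1=N.
Count: 21.

21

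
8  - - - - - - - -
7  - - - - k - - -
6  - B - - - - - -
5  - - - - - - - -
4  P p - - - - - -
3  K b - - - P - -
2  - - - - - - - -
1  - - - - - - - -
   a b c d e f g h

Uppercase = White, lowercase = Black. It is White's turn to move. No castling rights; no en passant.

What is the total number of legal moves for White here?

White to move; king on a3.
In check: yes, from the black pawn on b4.
Legal moves: Kxb4, Kxb3, Kb2.
Count: 3.

3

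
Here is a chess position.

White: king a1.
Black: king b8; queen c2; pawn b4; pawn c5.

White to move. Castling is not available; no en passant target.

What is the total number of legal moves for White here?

White to move; king on a1.
In check: no.
Legal moves: none.
Count: 0.

0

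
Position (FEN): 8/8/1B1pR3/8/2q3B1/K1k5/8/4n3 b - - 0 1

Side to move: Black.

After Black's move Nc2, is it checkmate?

yes

After Nc2: white king on a3; in check: yes, from the black knight on c2.
King squares — a2: attacked by Qc4; b2: attacked by Kc3; b3: attacked by Kc3; a4: attacked by Qc4; b4: attacked by Nc2.
White has no legal moves → checkmate.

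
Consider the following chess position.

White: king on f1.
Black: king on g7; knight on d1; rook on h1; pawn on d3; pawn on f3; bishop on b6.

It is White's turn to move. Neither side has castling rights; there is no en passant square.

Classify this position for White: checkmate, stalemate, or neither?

White to move; white king on f1.
In check: yes, from the black rook on h1.
King squares — e1: attacked by Rh1; g1: attacked by Rh1; e2: attacked by Pd3; f2: attacked by Nd1; g2: attacked by Pf3.
Legal moves for White: none.
In check with no legal moves → checkmate.

checkmate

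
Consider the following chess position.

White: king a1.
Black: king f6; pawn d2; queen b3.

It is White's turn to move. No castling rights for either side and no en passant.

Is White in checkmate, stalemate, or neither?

stalemate

White to move; white king on a1.
In check: no.
King squares — b1: attacked by Qb3; a2: attacked by Qb3; b2: attacked by Qb3.
Legal moves for White: none.
Not in check and no legal moves → stalemate.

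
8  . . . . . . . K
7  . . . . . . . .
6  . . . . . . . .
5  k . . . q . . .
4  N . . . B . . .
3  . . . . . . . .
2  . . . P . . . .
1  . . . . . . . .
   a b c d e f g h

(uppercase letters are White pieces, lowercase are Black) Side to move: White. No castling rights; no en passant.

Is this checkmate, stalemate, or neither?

White to move; white king on h8.
In check: yes, from the black queen on e5.
King squares — g7: attacked by Qe5; h7: available; g8: available.
Legal moves for White: Kg8, Kh7.
White is in check but has 2 legal moves → neither.

neither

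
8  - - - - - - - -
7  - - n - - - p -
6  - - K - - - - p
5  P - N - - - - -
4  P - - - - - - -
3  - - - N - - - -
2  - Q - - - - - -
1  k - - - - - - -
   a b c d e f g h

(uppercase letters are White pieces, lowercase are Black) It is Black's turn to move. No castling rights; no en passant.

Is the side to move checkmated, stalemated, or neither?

checkmate

Black to move; black king on a1.
In check: yes, from the white queen on b2.
King squares — b1: attacked by Qb2; a2: attacked by Qb2; b2: attacked by Nd3.
Legal moves for Black: none.
In check with no legal moves → checkmate.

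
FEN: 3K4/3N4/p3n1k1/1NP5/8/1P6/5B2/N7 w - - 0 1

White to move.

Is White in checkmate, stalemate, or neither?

neither

White to move; white king on d8.
In check: yes, from the black knight on e6.
King squares — c7: attacked by Ne6; d7: own knight; e7: available; c8: available; e8: available.
Legal moves for White: Ke8, Kc8, Ke7.
White is in check but has 3 legal moves → neither.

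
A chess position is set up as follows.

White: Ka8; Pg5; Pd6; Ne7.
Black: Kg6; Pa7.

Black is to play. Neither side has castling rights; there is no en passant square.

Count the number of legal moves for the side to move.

Black to move; king on g6.
In check: yes, from the white knight on e7.
Legal moves: Kh7, Kg7, Kf7, Kh5, Kxg5.
Count: 5.

5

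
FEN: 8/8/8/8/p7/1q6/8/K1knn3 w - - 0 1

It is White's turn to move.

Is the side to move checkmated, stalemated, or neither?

stalemate

White to move; white king on a1.
In check: no.
King squares — b1: attacked by Kc1; a2: attacked by Qb3; b2: attacked by Kc1.
Legal moves for White: none.
Not in check and no legal moves → stalemate.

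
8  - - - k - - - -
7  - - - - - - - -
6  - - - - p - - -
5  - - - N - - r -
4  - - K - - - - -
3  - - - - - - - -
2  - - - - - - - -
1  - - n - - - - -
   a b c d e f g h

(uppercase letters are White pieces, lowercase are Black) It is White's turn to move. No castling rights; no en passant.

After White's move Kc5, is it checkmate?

no

After Kc5: black king on d8; in check: no.
Black is not in check, so this cannot be checkmate.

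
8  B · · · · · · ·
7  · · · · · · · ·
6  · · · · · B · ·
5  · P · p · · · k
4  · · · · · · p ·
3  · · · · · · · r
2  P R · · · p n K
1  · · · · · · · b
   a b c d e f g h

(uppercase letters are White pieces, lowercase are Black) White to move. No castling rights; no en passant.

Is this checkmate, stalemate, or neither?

checkmate

White to move; white king on h2.
In check: yes, from the black rook on h3.
King squares — g1: attacked by Pf2; h1: attacked by Rh3; g2: attacked by Bh1; g3: attacked by Rh3; h3: attacked by Pg4.
Legal moves for White: none.
In check with no legal moves → checkmate.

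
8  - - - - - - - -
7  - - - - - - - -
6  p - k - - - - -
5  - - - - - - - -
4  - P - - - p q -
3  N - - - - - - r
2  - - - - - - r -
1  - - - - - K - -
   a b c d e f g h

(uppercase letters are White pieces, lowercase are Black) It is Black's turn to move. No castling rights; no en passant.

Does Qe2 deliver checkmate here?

yes

After Qe2: white king on f1; in check: yes, from the black queen on e2.
King squares — e1: attacked by Qe2; g1: attacked by Rg2; e2: attacked by Rg2; f2: attacked by Qe2; g2: attacked by Qe2.
White has no legal moves → checkmate.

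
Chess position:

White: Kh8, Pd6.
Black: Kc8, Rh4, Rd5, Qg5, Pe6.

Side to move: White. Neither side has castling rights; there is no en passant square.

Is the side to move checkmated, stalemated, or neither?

White to move; white king on h8.
In check: yes, from the black rook on h4.
King squares — g7: attacked by Qg5; h7: attacked by Rh4; g8: attacked by Qg5.
Legal moves for White: none.
In check with no legal moves → checkmate.

checkmate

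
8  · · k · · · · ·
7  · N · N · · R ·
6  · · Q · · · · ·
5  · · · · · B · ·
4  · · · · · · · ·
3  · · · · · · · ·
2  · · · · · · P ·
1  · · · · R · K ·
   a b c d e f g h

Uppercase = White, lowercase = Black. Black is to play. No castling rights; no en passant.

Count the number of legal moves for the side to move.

0

Black to move; king on c8.
In check: yes, from the white queen on c6.
Legal moves: none.
Count: 0.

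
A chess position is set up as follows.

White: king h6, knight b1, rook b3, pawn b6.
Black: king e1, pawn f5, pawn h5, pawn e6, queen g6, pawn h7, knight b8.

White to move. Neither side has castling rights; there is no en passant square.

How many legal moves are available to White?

0

White to move; king on h6.
In check: yes, from the black queen on g6.
Legal moves: none.
Count: 0.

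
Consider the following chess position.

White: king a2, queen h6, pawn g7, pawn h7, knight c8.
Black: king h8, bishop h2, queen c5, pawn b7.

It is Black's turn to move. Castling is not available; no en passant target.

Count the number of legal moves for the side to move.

0

Black to move; king on h8.
In check: yes, from the white pawn on g7.
Legal moves: none.
Count: 0.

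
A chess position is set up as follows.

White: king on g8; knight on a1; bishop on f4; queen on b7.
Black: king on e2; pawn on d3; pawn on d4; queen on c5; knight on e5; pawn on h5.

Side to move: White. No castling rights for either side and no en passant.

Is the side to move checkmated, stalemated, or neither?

neither

White to move; white king on g8.
In check: no.
Legal moves for White include: Kh8, Kh7, Kg7, Qc8, Qb8, Qa8, Qh7, Qg7, Qf7, Qe7, Qd7, Qc7, Qa7, Qc6, Qb6, Qa6, Qd5, Qb5, ... (list truncated; more exist).
White has legal moves and is not in check → neither.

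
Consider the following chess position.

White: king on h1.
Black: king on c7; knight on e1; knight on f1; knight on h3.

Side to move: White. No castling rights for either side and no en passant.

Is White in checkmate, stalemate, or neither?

stalemate

White to move; white king on h1.
In check: no.
King squares — g1: attacked by Nh3; g2: attacked by Ne1; h2: attacked by Nf1.
Legal moves for White: none.
Not in check and no legal moves → stalemate.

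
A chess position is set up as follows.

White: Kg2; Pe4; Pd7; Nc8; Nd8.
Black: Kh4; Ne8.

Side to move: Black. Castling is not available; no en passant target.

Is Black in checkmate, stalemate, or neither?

neither

Black to move; black king on h4.
In check: no.
Legal moves for Black: Ng7, Nc7, Nf6, Nd6, Kh5, Kg5, Kg4.
Black has 7 legal moves and is not in check → neither.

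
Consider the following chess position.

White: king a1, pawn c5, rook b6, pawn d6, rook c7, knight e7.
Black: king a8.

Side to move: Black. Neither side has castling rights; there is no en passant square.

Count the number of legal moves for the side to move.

0

Black to move; king on a8.
In check: no.
Legal moves: none.
Count: 0.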